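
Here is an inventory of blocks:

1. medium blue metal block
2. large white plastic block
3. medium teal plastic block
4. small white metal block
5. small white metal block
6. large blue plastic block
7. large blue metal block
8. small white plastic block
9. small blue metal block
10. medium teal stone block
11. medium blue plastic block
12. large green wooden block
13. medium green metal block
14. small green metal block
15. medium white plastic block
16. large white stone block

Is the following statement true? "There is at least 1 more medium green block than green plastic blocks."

True

medium green blocks: 1.
green plastic blocks: 0.
The claim requires 1 − 0 = 1 ≥ 1, which holds.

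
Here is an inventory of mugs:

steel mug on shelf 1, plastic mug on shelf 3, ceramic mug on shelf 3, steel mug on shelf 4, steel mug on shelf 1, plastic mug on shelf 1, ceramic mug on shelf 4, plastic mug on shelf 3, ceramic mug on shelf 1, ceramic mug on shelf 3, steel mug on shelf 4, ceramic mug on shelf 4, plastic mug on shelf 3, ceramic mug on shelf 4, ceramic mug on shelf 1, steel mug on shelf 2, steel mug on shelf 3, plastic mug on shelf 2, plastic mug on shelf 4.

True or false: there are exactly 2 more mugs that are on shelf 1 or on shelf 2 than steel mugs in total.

There are 7 mugs on shelf 1 or on shelf 2.
There are 6 steel mugs.
The claim requires 7 − 6 (= 1) to equal 2, which does not hold.

False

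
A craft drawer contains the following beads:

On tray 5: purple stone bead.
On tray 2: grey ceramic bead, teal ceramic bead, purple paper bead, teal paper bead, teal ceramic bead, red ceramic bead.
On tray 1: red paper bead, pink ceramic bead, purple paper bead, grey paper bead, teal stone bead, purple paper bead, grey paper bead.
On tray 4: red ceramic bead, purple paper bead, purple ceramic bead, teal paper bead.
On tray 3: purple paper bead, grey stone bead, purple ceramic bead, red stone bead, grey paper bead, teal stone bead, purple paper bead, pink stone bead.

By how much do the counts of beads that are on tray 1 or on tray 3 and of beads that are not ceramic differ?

3

beads on tray 1 or on tray 3: 15. beads that are not ceramic: 18.
|15 − 18| = 18 − 15 = 3.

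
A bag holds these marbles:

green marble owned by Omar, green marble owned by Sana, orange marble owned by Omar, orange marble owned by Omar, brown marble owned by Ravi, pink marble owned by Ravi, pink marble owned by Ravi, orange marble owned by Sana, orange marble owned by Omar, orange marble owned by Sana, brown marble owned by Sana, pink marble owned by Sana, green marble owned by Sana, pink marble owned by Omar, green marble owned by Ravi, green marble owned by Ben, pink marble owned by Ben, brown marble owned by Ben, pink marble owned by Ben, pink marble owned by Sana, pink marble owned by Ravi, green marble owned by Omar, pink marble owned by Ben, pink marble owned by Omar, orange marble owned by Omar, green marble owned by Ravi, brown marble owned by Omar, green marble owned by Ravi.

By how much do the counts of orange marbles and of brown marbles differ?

2

orange marbles: 6. brown marbles: 4.
|6 − 4| = 6 − 4 = 2.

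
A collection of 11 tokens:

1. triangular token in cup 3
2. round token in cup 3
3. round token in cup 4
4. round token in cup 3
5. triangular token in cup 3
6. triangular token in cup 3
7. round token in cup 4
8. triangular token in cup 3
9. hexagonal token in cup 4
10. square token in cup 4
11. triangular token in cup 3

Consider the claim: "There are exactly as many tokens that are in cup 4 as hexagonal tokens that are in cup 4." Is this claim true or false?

False

There are 4 tokens in cup 4.
There is 1 hexagonal token in cup 4.
The claim requires 4 = 1, which does not hold.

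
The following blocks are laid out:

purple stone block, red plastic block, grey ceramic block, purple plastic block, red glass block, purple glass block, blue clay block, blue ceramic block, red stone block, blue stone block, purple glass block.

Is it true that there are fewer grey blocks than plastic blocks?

True

There is 1 grey block.
There are 2 plastic blocks.
The claim requires 1 < 2, which holds.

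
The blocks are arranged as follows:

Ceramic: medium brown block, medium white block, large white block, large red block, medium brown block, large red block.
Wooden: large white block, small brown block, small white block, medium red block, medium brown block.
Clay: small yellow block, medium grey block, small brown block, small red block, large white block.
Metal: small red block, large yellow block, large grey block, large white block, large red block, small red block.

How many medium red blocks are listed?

1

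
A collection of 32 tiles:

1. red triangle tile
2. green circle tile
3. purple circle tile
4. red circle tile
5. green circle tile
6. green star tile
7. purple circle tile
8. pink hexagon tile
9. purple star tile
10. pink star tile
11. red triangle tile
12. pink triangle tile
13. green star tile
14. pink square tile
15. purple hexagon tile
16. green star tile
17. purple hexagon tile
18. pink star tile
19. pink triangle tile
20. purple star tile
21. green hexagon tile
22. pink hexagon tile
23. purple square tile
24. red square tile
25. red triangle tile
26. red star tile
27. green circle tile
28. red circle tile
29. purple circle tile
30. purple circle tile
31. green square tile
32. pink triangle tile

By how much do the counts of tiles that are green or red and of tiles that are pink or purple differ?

2

tiles that are green or red: 15. tiles that are pink or purple: 17.
|15 − 17| = 17 − 15 = 2.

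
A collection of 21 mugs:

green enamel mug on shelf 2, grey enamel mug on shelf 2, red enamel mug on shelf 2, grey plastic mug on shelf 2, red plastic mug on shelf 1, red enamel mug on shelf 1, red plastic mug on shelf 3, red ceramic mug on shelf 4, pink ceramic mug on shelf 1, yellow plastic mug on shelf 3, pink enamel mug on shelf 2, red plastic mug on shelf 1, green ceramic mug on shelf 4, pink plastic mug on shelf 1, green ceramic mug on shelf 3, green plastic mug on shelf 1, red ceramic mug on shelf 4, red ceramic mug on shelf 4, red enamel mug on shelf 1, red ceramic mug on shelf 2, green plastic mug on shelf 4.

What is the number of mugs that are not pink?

Total mugs: 21; with the excluded value: 3; remaining 21 − 3 = 18.

18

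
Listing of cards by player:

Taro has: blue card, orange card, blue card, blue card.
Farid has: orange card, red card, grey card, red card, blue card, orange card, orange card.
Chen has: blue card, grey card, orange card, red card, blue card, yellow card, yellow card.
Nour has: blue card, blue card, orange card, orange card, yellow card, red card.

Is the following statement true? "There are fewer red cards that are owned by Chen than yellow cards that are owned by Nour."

red cards owned by Chen: 1.
yellow cards owned by Nour: 1.
The claim requires 1 < 1, which does not hold.

False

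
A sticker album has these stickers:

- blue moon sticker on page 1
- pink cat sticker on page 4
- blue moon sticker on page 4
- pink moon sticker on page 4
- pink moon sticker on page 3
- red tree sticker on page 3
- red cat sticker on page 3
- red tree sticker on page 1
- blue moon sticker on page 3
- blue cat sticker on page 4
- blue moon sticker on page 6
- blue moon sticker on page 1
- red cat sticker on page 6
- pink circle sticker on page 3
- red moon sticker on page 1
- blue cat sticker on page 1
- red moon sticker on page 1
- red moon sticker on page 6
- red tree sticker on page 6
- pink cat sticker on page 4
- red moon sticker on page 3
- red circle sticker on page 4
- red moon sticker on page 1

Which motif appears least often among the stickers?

Counts by motif: moon 12, cat 6, tree 3, circle 2.
The minimum is 2, held uniquely by circle.

circle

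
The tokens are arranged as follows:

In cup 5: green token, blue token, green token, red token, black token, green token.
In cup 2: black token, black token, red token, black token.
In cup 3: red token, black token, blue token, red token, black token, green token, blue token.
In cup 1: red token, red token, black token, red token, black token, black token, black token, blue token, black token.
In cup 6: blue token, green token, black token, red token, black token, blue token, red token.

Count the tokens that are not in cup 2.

29

Total tokens: 33; with the excluded value: 4; remaining 33 − 4 = 29.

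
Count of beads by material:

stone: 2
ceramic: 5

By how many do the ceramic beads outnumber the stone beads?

3

ceramic beads: 5.
stone beads: 2.
5 − 2 = 3.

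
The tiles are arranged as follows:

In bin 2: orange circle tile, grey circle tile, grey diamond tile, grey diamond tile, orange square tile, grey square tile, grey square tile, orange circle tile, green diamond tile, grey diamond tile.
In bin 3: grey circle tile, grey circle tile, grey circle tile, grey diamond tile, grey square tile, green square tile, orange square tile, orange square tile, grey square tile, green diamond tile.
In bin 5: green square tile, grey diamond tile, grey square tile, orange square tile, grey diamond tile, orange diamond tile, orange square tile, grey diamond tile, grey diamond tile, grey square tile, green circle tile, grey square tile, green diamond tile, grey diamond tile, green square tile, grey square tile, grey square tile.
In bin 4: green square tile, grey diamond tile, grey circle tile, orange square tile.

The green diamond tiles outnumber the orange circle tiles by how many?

1

green diamond tiles: 3.
orange circle tiles: 2.
3 − 2 = 1.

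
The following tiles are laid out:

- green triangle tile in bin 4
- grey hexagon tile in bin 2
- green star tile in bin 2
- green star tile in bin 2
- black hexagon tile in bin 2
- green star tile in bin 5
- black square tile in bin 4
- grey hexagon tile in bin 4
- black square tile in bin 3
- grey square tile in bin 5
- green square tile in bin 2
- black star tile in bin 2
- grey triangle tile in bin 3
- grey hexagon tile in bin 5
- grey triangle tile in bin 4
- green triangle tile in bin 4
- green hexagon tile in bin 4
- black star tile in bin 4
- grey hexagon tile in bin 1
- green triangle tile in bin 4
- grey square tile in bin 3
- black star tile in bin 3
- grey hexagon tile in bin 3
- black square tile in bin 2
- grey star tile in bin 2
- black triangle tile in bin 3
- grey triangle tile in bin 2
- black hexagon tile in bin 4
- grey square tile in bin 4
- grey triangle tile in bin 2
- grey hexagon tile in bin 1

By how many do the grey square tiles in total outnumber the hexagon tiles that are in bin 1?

grey square tiles: 3.
hexagon tiles in bin 1: 2.
3 − 2 = 1.

1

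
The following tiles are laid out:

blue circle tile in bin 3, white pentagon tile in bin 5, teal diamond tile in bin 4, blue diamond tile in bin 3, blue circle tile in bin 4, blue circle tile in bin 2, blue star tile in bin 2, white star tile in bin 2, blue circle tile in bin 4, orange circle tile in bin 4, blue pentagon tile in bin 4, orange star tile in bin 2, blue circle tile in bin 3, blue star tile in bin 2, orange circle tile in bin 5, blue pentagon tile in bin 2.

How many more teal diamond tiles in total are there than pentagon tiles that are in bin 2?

teal diamond tiles: 1.
pentagon tiles in bin 2: 1.
1 − 1 = 0.

0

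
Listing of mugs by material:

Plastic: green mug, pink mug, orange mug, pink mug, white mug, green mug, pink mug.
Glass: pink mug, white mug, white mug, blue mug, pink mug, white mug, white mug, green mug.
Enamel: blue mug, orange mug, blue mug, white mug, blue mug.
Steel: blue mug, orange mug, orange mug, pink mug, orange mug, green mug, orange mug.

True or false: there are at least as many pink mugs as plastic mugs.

False

|pink mugs| = 6.
|plastic mugs| = 7.
The claim requires 6 ≥ 7, which does not hold.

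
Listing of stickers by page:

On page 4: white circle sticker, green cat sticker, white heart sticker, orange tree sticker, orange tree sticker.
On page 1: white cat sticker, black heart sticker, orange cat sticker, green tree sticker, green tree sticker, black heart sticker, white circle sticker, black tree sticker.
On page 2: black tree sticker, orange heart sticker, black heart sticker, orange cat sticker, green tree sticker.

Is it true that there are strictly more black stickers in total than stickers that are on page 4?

False

black stickers: 5.
stickers on page 4: 5.
The claim requires 5 > 5, which does not hold.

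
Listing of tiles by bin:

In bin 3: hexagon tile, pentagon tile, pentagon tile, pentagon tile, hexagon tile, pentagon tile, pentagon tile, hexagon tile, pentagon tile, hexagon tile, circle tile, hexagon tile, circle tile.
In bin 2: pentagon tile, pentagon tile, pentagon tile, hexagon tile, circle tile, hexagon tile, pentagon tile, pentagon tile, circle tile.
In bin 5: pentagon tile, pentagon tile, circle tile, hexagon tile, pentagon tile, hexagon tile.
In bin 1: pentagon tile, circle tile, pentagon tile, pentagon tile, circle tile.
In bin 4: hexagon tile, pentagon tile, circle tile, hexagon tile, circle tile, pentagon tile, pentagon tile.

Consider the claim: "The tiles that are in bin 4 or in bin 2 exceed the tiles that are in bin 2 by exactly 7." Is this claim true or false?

True

|tiles in bin 4 or in bin 2| = 16.
|tiles in bin 2| = 9.
The claim requires 16 − 9 (= 7) to equal 7, which holds.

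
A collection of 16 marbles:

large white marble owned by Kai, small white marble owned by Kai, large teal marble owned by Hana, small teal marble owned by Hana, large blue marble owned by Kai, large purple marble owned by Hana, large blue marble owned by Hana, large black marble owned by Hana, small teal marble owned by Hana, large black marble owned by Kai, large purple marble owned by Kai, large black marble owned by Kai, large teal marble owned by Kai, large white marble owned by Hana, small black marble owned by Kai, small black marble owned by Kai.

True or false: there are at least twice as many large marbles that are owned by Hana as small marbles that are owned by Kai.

|large marbles owned by Hana| = 5.
|small marbles owned by Kai| = 3.
The claim requires 5 ≥ 2 × 3 = 6, which does not hold.

False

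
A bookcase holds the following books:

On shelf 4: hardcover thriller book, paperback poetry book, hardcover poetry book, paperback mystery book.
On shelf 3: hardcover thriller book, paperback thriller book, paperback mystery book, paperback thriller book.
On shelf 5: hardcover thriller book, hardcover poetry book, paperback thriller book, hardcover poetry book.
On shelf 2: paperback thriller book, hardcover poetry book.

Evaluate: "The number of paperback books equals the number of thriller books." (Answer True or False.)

True

paperback books: 7.
thriller books: 7.
The claim requires 7 = 7, which holds.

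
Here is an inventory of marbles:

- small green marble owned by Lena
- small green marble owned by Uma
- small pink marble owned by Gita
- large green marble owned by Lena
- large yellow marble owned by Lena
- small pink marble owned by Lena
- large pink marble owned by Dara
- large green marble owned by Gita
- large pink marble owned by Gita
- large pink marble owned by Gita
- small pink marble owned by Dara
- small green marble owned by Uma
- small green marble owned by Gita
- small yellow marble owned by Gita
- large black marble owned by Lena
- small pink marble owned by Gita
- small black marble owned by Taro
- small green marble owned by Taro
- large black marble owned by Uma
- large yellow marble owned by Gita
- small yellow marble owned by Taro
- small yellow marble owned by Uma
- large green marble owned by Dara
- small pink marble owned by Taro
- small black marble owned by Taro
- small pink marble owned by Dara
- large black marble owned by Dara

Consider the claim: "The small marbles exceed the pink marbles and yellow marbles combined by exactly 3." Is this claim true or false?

There are 16 small marbles.
pink marbles: 9; yellow marbles: 5; combined: 9 + 5 = 14.
The claim requires 16 − 14 (= 2) to equal 3, which does not hold.

False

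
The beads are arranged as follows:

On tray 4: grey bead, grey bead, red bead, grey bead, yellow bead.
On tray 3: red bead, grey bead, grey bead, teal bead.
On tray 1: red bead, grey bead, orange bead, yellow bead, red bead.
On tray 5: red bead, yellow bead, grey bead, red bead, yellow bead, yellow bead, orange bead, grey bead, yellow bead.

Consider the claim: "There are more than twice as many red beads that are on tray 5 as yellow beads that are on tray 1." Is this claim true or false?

False

|red beads on tray 5| = 2.
|yellow beads on tray 1| = 1.
The claim requires 2 > 2 × 1 = 2, which does not hold.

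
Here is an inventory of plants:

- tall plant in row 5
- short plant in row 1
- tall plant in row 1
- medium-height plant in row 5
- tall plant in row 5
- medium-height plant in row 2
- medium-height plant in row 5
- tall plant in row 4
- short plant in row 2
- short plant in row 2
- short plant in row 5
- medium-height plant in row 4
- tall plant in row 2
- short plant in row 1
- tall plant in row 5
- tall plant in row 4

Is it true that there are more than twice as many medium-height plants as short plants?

False

There are 4 medium-height plants.
There are 5 short plants.
The claim requires 4 > 2 × 5 = 10, which does not hold.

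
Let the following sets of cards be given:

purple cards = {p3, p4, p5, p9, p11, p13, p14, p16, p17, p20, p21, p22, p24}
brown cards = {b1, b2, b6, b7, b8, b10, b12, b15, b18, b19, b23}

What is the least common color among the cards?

brown

Counts by color: purple 13, brown 11.
The minimum is 11, held uniquely by brown.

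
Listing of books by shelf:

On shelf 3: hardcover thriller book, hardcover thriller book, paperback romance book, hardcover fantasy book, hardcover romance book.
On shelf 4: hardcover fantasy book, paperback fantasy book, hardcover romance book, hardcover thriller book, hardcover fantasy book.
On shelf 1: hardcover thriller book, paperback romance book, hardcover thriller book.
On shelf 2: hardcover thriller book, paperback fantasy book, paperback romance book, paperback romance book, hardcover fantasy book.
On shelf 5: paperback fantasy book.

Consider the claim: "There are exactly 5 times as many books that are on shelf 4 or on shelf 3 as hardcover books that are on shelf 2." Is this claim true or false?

True

|books on shelf 4 or on shelf 3| = 10.
|hardcover books on shelf 2| = 2.
The claim requires 10 = 5 × 2 = 10, which holds.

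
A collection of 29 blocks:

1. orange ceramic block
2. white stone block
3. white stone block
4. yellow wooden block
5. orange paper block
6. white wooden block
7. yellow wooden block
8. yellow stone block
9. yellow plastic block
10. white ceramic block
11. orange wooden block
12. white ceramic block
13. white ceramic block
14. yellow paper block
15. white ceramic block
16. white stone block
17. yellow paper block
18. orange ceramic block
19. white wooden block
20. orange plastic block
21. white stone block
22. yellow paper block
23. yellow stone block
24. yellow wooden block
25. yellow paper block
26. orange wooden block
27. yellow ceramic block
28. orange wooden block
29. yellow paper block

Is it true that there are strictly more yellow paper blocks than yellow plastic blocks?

|yellow paper blocks| = 5.
|yellow plastic blocks| = 1.
The claim requires 5 > 1, which holds.

True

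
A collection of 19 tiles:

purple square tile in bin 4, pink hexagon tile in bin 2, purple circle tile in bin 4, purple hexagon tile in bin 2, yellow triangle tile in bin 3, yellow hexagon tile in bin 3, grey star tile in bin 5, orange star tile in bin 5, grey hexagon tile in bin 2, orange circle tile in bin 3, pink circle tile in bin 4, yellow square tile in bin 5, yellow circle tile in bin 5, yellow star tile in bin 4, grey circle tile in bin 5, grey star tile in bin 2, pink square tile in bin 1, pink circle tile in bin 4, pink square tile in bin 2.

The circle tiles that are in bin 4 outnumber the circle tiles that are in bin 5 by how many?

circle tiles in bin 4: 3.
circle tiles in bin 5: 2.
3 − 2 = 1.

1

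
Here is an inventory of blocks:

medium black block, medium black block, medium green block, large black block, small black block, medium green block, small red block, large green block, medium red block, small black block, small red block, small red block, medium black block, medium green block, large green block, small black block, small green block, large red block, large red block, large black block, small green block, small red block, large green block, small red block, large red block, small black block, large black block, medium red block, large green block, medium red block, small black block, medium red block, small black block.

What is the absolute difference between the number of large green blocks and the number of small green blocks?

large green blocks: 4. small green blocks: 2.
|4 − 2| = 4 − 2 = 2.

2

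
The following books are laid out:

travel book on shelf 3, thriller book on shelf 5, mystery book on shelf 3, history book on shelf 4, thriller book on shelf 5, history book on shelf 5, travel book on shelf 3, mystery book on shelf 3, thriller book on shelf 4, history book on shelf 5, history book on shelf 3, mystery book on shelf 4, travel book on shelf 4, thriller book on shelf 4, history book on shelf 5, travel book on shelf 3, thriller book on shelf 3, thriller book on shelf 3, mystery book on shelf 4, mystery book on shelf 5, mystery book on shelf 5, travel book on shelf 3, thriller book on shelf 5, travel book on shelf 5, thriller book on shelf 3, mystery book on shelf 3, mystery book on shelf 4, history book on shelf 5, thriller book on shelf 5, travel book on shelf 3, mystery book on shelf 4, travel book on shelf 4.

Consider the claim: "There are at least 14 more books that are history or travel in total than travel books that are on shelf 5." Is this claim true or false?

books that are history or travel: 14.
travel books on shelf 5: 1.
The claim requires 14 − 1 = 13 ≥ 14, which does not hold.

False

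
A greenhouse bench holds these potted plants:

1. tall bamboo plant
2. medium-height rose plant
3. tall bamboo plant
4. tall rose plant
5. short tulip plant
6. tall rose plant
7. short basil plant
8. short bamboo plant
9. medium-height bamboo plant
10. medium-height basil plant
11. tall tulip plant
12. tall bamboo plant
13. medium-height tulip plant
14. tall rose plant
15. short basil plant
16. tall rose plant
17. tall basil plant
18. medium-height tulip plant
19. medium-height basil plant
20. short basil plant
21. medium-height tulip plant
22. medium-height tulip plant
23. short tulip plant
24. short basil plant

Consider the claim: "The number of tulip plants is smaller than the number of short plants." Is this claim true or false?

False

tulip plants: 7.
short plants: 7.
The claim requires 7 < 7, which does not hold.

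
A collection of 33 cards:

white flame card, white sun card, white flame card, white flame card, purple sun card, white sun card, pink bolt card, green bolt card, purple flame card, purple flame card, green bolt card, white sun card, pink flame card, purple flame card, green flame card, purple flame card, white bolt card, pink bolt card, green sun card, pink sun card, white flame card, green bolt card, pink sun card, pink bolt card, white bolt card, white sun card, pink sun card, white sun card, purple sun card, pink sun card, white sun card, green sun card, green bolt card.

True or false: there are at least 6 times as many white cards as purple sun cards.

True

white cards: 12.
purple sun cards: 2.
The claim requires 12 ≥ 6 × 2 = 12, which holds.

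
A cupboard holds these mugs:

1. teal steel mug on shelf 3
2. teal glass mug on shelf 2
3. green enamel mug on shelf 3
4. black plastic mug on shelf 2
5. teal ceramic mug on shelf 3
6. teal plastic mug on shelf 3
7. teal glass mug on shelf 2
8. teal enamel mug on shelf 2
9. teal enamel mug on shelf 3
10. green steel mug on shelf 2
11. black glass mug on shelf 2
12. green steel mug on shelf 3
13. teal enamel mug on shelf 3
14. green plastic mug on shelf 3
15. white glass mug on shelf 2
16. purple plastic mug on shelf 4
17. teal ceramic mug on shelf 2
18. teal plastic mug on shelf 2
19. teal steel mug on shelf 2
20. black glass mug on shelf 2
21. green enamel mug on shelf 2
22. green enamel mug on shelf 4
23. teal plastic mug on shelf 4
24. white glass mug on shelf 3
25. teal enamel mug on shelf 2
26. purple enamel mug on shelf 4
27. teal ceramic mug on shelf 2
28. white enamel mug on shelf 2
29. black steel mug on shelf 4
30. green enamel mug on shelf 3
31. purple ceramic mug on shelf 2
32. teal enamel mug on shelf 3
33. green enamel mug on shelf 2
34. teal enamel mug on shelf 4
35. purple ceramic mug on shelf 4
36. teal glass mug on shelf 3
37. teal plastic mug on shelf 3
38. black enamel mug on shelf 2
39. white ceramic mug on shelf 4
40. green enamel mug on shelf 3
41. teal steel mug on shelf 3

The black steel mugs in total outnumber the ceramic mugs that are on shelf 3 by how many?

0

black steel mugs: 1.
ceramic mugs on shelf 3: 1.
1 − 1 = 0.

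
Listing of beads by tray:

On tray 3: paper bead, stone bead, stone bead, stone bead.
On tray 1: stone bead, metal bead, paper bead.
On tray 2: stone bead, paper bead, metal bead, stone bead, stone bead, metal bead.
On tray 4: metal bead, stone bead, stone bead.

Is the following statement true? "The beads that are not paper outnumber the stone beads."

beads that are not paper: 13.
stone beads: 9.
The claim requires 13 > 9, which holds.

True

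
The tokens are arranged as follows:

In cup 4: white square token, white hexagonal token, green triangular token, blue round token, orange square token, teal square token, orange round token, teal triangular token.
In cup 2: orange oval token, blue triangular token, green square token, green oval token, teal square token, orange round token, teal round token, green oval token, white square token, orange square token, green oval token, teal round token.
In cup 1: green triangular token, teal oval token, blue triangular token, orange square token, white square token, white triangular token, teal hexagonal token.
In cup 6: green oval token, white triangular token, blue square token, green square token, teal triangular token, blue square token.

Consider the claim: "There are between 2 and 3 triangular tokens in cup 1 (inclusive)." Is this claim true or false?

True

triangular tokens in cup 1: 3.
The claim requires 2 ≤ 3 ≤ 3, which holds.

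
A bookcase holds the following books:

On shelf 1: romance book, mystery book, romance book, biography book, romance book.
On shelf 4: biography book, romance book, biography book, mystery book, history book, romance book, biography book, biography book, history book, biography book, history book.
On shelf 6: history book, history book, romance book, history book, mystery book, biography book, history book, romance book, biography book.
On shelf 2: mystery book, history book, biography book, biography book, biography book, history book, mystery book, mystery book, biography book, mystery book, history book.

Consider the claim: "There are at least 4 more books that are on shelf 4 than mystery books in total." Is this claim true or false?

True

There are 11 books on shelf 4.
There are 7 mystery books.
The claim requires 11 − 7 = 4 ≥ 4, which holds.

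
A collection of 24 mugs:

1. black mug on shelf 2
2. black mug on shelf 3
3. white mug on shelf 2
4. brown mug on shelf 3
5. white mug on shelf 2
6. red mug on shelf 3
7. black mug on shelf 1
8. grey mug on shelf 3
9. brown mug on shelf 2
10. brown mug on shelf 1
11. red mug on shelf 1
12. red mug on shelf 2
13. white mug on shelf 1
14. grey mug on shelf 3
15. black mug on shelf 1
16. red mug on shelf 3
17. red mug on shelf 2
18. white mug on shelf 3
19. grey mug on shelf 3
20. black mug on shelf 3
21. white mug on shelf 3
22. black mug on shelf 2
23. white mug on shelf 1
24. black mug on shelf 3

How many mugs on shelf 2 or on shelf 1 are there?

on shelf 1: 6; on shelf 2: 7; together 6 + 7 = 13.

13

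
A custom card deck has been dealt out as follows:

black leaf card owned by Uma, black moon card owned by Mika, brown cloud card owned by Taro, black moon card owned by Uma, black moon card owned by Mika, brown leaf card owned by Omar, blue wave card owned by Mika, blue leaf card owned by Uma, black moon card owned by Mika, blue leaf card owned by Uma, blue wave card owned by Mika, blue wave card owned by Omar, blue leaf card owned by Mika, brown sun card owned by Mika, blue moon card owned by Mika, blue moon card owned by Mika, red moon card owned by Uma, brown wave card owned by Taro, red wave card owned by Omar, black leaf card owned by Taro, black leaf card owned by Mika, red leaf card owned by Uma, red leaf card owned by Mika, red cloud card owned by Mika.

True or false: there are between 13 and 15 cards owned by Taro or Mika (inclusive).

True

cards owned by Taro or Mika: 15.
The claim requires 13 ≤ 15 ≤ 15, which holds.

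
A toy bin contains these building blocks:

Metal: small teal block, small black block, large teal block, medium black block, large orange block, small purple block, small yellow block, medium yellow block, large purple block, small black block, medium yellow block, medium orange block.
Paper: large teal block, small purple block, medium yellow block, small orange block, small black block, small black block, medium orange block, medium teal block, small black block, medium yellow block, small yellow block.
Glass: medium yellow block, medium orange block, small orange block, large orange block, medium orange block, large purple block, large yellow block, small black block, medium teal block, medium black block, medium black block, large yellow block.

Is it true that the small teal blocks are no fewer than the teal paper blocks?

False

|small teal blocks| = 1.
|teal paper blocks| = 2.
The claim requires 1 ≥ 2, which does not hold.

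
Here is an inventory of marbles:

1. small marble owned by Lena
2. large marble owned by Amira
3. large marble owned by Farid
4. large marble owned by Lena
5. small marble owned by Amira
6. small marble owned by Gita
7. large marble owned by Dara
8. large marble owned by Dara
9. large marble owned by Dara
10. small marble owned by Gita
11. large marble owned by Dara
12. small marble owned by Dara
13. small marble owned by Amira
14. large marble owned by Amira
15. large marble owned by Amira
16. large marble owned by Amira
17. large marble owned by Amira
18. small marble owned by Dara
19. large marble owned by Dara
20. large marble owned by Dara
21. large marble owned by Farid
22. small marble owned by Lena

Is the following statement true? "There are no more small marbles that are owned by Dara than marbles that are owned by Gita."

Count of small marbles owned by Dara: 2.
Count of marbles owned by Gita: 2.
The claim requires 2 ≤ 2, which holds.

True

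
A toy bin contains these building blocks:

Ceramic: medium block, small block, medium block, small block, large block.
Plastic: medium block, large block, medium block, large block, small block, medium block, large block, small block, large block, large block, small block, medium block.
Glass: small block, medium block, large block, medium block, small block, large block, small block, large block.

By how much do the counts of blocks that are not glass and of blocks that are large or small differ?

blocks that are not glass: 17. blocks that are large or small: 17.
|17 − 17| = 17 − 17 = 0.

0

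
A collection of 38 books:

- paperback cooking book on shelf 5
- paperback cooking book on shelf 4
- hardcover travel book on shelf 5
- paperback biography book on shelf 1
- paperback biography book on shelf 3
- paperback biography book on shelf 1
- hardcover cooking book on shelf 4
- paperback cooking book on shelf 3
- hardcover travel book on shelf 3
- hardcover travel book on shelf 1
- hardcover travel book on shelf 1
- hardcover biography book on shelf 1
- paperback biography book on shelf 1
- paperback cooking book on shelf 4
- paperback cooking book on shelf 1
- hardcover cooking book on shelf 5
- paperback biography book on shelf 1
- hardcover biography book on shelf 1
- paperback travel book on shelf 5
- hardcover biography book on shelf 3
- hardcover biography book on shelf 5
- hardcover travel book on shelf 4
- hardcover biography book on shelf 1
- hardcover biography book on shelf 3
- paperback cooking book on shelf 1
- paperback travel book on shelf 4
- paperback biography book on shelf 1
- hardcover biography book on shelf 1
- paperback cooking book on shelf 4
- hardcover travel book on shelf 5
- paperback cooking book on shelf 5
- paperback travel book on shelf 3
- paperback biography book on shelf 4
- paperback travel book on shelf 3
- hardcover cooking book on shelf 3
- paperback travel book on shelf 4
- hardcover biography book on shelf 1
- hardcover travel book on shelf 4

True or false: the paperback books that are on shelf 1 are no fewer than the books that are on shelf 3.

False

|paperback books on shelf 1| = 7.
|books on shelf 3| = 8.
The claim requires 7 ≥ 8, which does not hold.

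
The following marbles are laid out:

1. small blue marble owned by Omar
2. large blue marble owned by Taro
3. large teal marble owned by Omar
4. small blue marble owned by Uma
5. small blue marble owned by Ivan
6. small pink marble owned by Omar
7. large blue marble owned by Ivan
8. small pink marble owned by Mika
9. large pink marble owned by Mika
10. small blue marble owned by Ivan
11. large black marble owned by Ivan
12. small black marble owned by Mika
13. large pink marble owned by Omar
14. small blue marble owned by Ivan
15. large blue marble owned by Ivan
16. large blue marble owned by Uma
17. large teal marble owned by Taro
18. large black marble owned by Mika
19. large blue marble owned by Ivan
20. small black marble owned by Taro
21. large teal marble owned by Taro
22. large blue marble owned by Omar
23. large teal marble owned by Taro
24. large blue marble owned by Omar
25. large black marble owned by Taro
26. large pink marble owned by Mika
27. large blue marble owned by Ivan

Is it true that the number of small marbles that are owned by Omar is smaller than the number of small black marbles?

False

Count of small marbles owned by Omar: 2.
There are 2 small black marbles.
The claim requires 2 < 2, which does not hold.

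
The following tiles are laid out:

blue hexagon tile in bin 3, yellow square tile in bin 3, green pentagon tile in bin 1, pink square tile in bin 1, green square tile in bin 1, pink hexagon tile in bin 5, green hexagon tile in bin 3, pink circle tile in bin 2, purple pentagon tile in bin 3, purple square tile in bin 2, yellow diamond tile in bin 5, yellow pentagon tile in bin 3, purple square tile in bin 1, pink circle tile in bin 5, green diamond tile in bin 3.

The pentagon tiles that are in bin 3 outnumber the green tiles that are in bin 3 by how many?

0

pentagon tiles in bin 3: 2.
green tiles in bin 3: 2.
2 − 2 = 0.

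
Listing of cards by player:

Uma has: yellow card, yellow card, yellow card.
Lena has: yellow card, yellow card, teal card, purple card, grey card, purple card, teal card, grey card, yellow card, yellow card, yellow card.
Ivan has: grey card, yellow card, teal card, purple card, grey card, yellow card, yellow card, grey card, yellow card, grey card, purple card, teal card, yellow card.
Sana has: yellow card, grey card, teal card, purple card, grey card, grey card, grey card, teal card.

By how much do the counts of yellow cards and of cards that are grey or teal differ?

2

yellow cards: 14. cards that are grey or teal: 16.
|14 − 16| = 16 − 14 = 2.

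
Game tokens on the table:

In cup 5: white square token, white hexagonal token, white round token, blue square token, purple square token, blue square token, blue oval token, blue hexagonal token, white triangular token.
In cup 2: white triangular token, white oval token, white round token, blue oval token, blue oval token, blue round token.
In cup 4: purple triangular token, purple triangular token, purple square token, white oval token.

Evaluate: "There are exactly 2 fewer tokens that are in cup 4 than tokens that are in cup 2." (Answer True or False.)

There are 4 tokens in cup 4.
There are 6 tokens in cup 2.
The claim requires 6 − 4 (= 2) to equal 2, which holds.

True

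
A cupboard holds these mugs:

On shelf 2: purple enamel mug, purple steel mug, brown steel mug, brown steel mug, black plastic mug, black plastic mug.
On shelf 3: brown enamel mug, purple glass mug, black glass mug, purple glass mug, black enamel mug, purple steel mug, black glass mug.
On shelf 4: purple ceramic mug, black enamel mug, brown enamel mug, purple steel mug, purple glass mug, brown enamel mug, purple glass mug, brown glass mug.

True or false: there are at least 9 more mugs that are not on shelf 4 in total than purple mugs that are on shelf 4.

True

|mugs that are not on shelf 4| = 13.
|purple mugs on shelf 4| = 4.
The claim requires 13 − 4 = 9 ≥ 9, which holds.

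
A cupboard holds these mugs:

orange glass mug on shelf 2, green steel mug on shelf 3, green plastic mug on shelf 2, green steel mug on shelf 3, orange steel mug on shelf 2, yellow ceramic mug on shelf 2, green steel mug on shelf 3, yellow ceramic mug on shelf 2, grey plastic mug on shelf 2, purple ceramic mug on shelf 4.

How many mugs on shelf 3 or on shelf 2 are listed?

9

on shelf 2: 6; on shelf 3: 3; together 6 + 3 = 9.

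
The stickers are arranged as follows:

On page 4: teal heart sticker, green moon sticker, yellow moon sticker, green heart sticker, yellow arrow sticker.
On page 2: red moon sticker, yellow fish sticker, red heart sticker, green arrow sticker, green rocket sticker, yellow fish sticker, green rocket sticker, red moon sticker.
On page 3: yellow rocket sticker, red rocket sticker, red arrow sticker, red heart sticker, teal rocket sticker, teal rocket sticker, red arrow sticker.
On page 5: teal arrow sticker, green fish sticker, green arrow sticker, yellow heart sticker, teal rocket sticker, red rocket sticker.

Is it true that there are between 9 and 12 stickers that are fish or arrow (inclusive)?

True

|stickers that are fish or arrow| = 9.
The claim requires 9 ≤ 9 ≤ 12, which holds.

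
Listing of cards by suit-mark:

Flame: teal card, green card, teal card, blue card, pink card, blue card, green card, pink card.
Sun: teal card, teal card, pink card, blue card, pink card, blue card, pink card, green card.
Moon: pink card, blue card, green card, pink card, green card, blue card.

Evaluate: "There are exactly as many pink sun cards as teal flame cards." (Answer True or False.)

|pink sun cards| = 3.
|teal flame cards| = 2.
The claim requires 3 = 2, which does not hold.

False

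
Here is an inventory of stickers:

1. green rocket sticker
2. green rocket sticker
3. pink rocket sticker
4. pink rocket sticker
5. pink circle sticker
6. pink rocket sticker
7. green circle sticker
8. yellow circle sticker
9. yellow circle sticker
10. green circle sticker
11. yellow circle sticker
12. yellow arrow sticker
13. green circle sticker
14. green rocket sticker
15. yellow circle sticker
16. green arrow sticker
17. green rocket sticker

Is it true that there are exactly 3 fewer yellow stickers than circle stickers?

yellow stickers: 5.
circle stickers: 8.
The claim requires 8 − 5 (= 3) to equal 3, which holds.

True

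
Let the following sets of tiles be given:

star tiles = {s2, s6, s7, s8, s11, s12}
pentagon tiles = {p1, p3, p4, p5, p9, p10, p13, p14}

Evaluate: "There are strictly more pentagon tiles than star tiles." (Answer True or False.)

There are 8 pentagon tiles.
There are 6 star tiles.
The claim requires 8 > 6, which holds.

True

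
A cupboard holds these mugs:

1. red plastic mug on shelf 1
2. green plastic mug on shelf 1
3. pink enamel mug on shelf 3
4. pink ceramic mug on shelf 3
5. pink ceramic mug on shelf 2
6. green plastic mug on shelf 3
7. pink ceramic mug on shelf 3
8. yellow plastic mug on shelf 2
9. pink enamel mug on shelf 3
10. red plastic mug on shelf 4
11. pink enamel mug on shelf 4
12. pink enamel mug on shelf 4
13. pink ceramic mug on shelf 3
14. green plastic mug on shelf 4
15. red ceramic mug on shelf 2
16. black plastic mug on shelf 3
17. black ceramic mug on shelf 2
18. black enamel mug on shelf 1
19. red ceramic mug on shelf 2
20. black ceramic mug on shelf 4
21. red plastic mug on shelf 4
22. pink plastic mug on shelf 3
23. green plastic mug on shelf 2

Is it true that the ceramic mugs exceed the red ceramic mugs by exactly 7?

There are 8 ceramic mugs.
There are 2 red ceramic mugs.
The claim requires 8 − 2 (= 6) to equal 7, which does not hold.

False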